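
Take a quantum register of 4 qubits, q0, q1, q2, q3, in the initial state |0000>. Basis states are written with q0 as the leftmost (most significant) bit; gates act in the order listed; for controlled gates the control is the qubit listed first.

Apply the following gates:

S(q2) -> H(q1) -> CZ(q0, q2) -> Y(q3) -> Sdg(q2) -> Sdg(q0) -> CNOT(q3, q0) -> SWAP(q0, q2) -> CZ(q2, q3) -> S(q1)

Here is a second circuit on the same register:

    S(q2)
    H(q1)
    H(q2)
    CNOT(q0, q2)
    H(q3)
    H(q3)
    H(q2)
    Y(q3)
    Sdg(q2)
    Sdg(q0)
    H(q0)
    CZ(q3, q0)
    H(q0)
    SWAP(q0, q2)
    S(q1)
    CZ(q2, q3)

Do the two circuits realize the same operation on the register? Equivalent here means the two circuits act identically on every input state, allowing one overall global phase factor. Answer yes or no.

Yes — the two circuits implement the same unitary up to a global phase.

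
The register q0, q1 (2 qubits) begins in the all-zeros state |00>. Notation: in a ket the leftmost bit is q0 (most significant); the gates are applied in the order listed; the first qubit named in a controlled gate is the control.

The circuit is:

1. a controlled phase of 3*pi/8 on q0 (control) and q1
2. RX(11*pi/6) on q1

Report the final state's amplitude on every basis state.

After the circuit, the state carries amplitude -sqrt(6)/4 - sqrt(2)/4 on |00>, I*(-sqrt(6) + sqrt(2))/4 on |01>, 0 on |10>, 0 on |11>.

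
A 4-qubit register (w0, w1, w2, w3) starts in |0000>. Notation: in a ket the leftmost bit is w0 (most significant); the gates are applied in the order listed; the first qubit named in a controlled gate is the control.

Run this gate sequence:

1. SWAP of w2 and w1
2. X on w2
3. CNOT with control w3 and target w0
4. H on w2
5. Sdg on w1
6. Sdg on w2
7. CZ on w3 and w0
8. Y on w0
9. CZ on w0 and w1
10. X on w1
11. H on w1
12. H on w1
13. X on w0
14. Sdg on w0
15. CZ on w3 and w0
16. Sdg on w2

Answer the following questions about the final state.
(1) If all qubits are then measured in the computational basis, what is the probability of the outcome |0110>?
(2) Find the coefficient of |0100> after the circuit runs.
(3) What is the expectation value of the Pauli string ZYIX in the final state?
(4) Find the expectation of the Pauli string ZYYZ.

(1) A full measurement returns |0110> with probability 1/2.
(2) The final state's coefficient on |0100> equals sqrt(2)*I/2.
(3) In the final state, ZYIX has expectation 0.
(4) The observable ZYYZ averages to 0.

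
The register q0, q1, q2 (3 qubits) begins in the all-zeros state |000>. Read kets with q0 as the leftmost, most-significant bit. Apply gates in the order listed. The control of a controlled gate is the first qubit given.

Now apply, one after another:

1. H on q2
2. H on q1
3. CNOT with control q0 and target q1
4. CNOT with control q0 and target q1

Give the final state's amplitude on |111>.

The amplitude on |111> is 0. Key observation: the block from step 3 through step 4 cancels to the identity and can be dropped.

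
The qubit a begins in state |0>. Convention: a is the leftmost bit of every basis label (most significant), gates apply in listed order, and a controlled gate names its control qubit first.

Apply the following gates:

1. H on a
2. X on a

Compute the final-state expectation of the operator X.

The expectation value of X is 1.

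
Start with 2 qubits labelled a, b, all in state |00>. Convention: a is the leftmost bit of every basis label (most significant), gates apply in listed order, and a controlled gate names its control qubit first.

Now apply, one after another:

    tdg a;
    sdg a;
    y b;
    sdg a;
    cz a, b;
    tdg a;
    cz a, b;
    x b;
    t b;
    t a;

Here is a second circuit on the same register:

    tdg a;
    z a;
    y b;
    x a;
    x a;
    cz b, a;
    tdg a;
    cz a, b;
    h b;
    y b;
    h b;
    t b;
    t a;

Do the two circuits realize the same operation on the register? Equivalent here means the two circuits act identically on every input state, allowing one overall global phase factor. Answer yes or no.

No — the two circuits implement different unitaries, even allowing a global phase.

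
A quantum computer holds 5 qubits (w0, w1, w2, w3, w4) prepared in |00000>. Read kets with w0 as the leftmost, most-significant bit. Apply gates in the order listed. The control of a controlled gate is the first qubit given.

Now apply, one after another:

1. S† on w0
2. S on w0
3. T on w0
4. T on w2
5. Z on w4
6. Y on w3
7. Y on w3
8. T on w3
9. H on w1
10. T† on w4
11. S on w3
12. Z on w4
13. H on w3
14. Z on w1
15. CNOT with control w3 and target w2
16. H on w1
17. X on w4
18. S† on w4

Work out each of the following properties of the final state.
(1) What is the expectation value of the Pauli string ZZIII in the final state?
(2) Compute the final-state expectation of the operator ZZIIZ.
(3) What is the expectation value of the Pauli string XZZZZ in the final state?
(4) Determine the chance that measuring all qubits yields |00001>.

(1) The expectation value of ZZIII is -1.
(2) The observable ZZIIZ averages to 1.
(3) The observable XZZZZ averages to 0.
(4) Outcome |00001> occurs with probability 0.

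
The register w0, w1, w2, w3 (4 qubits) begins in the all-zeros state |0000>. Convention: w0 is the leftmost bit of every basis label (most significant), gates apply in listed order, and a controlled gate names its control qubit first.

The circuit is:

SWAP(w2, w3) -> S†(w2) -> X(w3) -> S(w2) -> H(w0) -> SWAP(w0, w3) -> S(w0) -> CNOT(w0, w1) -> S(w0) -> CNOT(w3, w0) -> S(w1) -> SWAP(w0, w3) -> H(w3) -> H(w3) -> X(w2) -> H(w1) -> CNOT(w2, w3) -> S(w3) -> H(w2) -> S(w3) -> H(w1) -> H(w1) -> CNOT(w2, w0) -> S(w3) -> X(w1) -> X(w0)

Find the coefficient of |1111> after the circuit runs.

The amplitude on |1111> is sqrt(2)/4. Key observation: steps 21-22 multiply out to the identity, so the circuit reduces to the remaining gates.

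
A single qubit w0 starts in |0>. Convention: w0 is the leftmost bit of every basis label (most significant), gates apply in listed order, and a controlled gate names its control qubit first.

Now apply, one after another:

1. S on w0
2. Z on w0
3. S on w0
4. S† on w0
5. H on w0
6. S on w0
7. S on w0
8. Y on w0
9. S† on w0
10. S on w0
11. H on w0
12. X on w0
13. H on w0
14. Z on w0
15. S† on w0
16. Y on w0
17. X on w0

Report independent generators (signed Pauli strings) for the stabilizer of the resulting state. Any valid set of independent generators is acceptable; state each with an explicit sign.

The stabilizer group can be generated by +Y, among other valid generating sets. Key observation: steps 11-14 multiply out to the identity, so the circuit reduces to the remaining gates.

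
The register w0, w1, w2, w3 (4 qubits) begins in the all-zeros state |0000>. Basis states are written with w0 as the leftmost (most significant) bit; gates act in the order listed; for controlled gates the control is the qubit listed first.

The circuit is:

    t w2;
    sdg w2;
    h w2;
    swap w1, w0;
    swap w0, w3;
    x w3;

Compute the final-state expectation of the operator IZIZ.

In the final state, IZIZ has expectation -1.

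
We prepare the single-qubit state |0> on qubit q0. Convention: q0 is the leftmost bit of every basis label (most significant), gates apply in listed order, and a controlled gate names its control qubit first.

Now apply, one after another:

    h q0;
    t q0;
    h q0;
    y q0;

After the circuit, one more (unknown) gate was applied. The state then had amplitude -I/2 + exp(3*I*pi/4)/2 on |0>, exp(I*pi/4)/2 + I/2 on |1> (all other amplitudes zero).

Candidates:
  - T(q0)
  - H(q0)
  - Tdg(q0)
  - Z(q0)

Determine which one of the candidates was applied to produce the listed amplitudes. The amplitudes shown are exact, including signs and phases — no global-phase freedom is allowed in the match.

It was Tdg(q0) that produced the state shown.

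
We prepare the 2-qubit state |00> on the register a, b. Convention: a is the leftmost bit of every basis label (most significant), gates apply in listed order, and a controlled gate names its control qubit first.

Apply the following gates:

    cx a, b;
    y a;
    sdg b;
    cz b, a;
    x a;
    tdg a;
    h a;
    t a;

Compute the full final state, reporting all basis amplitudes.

The final amplitudes are sqrt(2)*I/2 on |00>, 0 on |01>, sqrt(2)*exp(3*I*pi/4)/2 on |10>, 0 on |11>.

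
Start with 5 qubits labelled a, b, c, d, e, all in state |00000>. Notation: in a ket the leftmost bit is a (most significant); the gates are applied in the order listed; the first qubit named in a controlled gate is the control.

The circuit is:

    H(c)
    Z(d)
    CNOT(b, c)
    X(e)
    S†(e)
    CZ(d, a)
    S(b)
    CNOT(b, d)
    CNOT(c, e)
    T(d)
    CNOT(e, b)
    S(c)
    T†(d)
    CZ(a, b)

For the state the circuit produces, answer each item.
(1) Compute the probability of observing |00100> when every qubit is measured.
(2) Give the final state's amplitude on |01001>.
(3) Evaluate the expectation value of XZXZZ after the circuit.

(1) Outcome |00100> occurs with probability 1/2.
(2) The amplitude on |01001> is -sqrt(2)*I/2.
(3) The expectation value of XZXZZ is 0.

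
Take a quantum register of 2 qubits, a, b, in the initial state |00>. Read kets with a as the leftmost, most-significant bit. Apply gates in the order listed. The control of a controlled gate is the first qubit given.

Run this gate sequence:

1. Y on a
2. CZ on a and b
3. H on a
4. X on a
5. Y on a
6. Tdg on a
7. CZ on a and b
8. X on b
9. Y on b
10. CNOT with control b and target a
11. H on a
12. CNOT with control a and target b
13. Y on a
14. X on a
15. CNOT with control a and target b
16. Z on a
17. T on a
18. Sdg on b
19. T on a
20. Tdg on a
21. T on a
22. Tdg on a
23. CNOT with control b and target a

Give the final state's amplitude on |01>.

|01> carries amplitude 0 in the final state. Key observation: the block from step 19 through step 22 cancels to the identity and can be dropped.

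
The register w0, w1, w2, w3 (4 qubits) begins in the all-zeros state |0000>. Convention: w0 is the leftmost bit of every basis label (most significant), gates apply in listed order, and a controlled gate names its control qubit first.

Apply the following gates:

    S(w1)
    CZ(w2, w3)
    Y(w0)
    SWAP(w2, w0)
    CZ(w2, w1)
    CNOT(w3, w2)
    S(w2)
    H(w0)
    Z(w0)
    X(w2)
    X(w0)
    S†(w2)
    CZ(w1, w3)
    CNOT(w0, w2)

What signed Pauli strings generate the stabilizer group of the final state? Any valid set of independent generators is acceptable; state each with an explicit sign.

One valid set of independent stabilizer generators is -XIXI, +ZIZI, +IZII, +IIIZ (any independent generating set of the same group is equally correct).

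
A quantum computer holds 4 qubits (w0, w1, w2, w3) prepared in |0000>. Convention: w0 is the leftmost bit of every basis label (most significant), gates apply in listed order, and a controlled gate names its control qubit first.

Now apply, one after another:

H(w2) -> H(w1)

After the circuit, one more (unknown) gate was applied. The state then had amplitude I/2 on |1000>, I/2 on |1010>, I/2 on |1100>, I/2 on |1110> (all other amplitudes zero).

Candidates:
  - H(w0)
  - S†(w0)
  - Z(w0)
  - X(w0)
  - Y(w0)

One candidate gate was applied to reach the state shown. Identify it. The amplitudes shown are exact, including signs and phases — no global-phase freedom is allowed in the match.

The unique candidate consistent with the amplitudes is Y(w0).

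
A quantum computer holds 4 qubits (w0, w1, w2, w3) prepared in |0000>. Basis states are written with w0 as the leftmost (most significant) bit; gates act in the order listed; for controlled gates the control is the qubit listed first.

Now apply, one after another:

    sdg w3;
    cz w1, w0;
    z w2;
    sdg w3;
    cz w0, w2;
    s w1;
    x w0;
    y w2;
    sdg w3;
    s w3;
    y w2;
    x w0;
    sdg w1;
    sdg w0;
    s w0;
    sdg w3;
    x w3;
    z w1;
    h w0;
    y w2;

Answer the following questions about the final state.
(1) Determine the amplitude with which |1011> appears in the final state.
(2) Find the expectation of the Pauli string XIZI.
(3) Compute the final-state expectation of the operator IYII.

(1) |1011> carries amplitude sqrt(2)*I/2 in the final state. Key observation: the block from step 6 through step 13 cancels to the identity and can be dropped.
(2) In the final state, XIZI has expectation -1.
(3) The observable IYII averages to 0.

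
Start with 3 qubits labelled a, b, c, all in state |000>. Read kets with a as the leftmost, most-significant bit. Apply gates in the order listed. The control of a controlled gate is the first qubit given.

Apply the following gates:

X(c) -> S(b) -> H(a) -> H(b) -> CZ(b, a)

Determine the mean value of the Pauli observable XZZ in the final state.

The expectation value of XZZ is -1.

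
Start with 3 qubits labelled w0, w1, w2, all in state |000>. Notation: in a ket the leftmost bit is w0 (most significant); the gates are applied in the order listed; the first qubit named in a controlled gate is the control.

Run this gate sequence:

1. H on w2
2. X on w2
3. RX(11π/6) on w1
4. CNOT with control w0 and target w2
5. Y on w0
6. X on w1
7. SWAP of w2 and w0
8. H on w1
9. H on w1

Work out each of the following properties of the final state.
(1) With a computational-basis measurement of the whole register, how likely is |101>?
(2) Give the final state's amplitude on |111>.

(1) Outcome |101> occurs with probability 1/4 - sqrt(3)/8.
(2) The final state's coefficient on |111> equals I*(-sqrt(3) - 1)/4.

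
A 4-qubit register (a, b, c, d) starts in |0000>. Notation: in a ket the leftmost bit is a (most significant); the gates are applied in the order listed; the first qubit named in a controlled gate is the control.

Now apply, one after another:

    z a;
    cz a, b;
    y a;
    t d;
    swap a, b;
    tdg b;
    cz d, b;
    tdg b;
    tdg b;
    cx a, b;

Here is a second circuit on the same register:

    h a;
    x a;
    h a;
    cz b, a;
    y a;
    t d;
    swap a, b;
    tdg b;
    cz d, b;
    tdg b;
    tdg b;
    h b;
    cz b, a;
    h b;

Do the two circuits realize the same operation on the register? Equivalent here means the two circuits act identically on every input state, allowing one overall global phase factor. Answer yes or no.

Yes — the two circuits implement the same unitary up to a global phase.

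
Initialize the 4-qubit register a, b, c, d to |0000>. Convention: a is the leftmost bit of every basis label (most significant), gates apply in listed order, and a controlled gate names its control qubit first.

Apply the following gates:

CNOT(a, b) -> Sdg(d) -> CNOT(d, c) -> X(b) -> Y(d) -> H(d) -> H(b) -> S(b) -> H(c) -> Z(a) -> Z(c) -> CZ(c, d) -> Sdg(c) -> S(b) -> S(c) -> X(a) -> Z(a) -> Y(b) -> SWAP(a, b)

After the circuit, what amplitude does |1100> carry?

The final state's coefficient on |1100> equals sqrt(2)/4.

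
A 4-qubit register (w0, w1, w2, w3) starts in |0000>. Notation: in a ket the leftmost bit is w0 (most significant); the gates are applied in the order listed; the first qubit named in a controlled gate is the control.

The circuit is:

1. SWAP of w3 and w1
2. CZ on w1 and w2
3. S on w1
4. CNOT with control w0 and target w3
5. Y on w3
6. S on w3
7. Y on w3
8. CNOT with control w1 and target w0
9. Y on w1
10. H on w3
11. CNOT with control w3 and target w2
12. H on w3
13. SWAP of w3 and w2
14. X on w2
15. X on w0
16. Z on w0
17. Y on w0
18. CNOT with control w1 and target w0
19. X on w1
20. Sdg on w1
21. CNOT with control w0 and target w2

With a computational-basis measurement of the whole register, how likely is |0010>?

A full measurement returns |0010> with probability 0.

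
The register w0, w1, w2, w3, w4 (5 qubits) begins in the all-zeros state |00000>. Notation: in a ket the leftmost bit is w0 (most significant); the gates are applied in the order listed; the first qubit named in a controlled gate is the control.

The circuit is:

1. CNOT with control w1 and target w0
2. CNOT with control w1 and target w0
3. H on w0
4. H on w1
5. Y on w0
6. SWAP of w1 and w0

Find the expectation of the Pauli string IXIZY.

In the final state, IXIZY has expectation 0.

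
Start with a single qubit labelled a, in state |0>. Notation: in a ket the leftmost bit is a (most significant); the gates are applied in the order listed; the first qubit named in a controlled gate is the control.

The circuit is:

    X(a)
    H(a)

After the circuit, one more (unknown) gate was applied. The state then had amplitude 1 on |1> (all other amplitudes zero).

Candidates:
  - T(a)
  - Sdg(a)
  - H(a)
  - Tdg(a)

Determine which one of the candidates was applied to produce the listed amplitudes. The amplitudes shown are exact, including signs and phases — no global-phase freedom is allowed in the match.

The applied gate was H(a).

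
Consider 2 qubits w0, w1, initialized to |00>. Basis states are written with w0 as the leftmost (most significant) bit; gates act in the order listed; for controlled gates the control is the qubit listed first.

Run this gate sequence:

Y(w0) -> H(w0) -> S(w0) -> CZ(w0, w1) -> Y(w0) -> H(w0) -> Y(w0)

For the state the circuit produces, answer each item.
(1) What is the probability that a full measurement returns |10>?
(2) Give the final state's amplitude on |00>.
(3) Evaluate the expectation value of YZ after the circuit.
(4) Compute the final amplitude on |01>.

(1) The probability of measuring |10> is 1/2.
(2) The amplitude on |00> is -1/2 - I/2.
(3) The observable YZ averages to 1.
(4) |01> carries amplitude 0 in the final state.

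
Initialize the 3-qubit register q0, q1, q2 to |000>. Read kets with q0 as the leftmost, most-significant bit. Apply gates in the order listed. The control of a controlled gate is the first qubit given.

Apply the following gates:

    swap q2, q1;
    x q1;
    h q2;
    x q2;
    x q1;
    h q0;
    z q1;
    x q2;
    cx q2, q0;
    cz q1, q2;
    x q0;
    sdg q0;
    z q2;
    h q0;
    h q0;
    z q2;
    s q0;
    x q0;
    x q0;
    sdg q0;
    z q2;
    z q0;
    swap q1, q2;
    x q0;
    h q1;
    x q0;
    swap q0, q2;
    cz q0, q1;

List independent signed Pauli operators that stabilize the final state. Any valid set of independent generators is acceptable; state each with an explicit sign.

The stabilizer group can be generated by +IIY, +ZII, -IZI, among other valid generating sets. Key observation: steps 11-18 multiply out to the identity, so the circuit reduces to the remaining gates.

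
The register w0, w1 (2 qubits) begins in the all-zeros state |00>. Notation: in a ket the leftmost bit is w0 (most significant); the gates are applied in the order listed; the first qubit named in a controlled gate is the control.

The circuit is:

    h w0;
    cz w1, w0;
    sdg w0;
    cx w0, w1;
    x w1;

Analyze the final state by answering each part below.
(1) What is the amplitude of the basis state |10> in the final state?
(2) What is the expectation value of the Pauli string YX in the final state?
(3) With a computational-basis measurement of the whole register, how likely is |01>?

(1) The amplitude on |10> is -sqrt(2)*I/2.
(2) The expectation value of YX is -1.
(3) Outcome |01> occurs with probability 1/2.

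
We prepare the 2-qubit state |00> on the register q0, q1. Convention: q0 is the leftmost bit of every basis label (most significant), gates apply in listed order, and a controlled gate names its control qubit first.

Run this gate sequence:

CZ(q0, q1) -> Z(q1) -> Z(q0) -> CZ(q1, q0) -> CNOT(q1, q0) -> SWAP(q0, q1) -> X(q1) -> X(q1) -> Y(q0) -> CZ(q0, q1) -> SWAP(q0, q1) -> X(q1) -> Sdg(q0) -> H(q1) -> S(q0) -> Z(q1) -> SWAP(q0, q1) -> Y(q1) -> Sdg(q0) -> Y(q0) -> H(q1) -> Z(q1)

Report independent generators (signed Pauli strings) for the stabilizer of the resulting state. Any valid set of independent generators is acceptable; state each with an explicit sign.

One valid set of independent stabilizer generators is +YI, +IX (any independent generating set of the same group is equally correct).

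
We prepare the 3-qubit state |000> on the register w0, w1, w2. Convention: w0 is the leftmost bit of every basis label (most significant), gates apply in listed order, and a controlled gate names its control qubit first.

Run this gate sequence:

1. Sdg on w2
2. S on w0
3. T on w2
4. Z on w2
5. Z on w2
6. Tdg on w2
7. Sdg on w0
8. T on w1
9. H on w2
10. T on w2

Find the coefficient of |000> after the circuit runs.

The amplitude on |000> is sqrt(2)/2. Key observation: the block from step 2 through step 7 cancels to the identity and can be dropped.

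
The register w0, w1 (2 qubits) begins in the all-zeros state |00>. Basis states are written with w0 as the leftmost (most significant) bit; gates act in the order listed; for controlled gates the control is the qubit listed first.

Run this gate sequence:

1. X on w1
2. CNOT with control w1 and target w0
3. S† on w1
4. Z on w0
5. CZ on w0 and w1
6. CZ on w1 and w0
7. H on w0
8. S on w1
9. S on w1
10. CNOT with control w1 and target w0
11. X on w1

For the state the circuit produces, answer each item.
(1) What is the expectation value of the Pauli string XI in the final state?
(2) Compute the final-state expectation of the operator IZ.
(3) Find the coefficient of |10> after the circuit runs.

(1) The observable XI averages to -1.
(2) In the final state, IZ has expectation 1.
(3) The final state's coefficient on |10> equals -sqrt(2)*I/2.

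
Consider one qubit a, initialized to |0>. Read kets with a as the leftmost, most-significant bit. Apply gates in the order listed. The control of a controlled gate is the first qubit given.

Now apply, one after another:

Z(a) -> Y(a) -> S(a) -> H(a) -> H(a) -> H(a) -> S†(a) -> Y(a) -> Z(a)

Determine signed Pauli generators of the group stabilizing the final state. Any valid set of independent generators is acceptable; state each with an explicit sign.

The final state is stabilized by the group generated by -Y; other independent generating sets are equally valid.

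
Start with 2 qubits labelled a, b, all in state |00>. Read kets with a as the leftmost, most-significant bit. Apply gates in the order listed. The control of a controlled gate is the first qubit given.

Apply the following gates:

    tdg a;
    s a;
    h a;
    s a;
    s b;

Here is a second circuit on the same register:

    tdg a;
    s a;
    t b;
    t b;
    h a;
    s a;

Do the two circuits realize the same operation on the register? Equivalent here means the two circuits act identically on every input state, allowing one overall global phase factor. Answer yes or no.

Yes: on every input state the two circuits agree up to one overall phase factor.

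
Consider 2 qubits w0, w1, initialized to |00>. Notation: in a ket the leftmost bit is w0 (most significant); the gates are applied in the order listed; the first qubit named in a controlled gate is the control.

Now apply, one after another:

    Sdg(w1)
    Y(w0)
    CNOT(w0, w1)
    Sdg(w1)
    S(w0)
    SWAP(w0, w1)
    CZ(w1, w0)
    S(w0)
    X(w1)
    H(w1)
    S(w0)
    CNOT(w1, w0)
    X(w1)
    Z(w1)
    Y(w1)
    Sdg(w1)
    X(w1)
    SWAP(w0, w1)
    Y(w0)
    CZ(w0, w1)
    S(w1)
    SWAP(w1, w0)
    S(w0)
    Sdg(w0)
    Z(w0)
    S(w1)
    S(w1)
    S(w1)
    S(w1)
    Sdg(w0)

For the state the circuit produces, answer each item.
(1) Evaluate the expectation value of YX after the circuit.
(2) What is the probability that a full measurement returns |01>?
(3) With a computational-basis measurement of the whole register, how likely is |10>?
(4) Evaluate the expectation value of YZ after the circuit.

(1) In the final state, YX has expectation 1. Key observation: the block from step 26 through step 29 cancels to the identity and can be dropped.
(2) The probability of measuring |01> is 1/2.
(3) Outcome |10> occurs with probability 1/2.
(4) The observable YZ averages to 0.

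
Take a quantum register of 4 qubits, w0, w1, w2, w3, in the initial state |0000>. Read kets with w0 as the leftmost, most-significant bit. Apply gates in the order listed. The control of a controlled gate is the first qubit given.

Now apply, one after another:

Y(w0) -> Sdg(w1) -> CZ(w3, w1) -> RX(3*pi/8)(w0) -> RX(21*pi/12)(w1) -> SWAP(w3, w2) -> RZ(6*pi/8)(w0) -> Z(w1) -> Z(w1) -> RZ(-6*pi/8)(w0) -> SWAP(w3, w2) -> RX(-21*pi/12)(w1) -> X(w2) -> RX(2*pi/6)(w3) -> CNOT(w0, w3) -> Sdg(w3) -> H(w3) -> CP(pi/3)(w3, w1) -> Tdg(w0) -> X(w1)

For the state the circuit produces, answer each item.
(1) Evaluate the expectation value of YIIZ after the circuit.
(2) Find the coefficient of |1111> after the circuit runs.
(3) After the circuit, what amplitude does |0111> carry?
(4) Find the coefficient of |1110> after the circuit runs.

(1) In the final state, YIIZ has expectation -sqrt(2*sqrt(2) + 4)/8. Key observation: the block from step 5 through step 12 cancels to the identity and can be dropped.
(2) The final state's coefficient on |1111> equals (-sqrt(2) + sqrt(6))*exp(3*I*pi/4)*cos(3*pi/16)/4.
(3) The amplitude on |0111> is (sqrt(2) + sqrt(6))*sin(3*pi/16)/4.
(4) The amplitude on |1110> is -(sqrt(2) + sqrt(6))*exp(3*I*pi/4)*cos(3*pi/16)/4.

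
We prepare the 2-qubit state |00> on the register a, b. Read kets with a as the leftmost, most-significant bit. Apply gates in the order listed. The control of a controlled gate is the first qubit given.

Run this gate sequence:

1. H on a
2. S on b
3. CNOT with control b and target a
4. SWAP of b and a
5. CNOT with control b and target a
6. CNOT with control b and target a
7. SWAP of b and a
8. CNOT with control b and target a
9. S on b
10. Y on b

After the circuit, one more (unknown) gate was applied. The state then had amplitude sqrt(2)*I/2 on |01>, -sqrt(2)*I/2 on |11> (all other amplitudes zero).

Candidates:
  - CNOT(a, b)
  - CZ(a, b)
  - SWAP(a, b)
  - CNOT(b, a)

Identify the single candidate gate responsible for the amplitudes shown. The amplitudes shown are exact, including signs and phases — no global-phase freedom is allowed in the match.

The applied gate was CZ(a, b). Key observation: the block from step 3 through step 8 cancels to the identity and can be dropped.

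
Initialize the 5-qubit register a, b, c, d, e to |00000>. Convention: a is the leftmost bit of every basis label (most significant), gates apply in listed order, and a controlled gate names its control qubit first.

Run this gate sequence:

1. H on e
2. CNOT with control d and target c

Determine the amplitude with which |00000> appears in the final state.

The amplitude on |00000> is sqrt(2)/2.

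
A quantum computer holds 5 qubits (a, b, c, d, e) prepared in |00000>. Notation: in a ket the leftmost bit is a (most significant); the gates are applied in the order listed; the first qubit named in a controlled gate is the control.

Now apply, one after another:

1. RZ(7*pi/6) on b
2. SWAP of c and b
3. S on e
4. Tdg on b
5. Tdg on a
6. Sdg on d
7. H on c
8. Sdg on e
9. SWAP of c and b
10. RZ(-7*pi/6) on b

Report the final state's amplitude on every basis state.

The resulting statevector has amplitude sqrt(2)/2 on |00000>, sqrt(2)*exp(5*I*pi/6)/2 on |01000>, and 0 on every other basis state.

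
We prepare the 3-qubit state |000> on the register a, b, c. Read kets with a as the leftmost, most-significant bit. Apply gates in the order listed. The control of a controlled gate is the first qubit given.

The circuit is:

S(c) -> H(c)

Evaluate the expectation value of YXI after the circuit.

The expectation value of YXI is 0.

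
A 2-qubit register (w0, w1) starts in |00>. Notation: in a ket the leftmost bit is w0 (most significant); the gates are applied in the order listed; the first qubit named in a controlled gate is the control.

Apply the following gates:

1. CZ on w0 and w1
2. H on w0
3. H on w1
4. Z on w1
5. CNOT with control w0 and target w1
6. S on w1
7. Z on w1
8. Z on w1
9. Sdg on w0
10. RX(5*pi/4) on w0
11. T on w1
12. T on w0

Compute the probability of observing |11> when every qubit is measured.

A full measurement returns |11> with probability sqrt(2)/8 + 1/4.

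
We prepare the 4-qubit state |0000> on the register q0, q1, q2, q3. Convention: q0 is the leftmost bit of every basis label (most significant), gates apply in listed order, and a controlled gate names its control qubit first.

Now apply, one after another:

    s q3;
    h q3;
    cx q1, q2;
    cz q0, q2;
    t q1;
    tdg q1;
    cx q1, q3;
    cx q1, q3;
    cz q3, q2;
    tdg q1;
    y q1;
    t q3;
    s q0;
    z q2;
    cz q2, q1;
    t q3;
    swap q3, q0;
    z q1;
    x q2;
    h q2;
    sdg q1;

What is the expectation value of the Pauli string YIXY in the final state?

The observable YIXY averages to 0. Key observation: steps 7-8 multiply out to the identity, so the circuit reduces to the remaining gates.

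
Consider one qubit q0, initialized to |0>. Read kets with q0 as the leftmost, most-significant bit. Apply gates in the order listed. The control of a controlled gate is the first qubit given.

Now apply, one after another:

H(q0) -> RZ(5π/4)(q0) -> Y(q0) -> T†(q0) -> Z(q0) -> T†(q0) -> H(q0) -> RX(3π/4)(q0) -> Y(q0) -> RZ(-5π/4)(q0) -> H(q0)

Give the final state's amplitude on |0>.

The final state's coefficient on |0> equals sqrt(2)*(1 - I)*(sqrt(2 - sqrt(2)) + sqrt(sqrt(2) + 2) + (1 + I)*sqrt(2 - sqrt(2))*exp(I*pi/4))/8.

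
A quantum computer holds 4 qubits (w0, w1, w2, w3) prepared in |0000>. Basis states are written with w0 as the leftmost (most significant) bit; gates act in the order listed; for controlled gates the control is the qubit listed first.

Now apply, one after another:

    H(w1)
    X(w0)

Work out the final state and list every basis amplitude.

The resulting statevector has amplitude sqrt(2)/2 on |1000>, sqrt(2)/2 on |1100>, and 0 on every other basis state.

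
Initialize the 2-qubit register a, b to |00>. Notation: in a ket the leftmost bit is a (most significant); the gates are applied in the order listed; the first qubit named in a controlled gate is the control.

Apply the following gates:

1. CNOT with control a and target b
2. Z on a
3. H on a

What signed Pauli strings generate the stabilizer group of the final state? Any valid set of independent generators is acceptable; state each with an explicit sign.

One valid set of independent stabilizer generators is +XI, +IZ (any independent generating set of the same group is equally correct).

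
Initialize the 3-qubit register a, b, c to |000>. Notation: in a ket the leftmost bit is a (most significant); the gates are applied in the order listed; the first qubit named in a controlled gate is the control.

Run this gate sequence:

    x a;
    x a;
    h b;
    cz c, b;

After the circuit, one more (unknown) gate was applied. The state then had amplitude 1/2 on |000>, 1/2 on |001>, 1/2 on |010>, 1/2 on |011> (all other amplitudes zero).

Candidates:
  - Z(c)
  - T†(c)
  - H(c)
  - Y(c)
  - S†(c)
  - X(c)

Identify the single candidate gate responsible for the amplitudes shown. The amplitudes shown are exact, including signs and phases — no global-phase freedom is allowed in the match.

It was H(c) that produced the state shown. Key observation: gates 1-2 undo each other exactly, leaving only the rest of the circuit to track.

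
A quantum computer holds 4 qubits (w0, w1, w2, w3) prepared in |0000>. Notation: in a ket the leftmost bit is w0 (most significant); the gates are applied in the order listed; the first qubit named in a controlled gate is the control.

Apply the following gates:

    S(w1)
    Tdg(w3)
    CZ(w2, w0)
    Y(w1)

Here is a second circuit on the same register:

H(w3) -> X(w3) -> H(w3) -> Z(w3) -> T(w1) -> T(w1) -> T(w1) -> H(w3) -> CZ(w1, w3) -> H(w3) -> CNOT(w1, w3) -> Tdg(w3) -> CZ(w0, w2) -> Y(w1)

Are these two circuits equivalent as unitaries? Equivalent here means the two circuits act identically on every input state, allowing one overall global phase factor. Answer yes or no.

No, they are not equivalent — no single phase factor reconciles the two unitaries.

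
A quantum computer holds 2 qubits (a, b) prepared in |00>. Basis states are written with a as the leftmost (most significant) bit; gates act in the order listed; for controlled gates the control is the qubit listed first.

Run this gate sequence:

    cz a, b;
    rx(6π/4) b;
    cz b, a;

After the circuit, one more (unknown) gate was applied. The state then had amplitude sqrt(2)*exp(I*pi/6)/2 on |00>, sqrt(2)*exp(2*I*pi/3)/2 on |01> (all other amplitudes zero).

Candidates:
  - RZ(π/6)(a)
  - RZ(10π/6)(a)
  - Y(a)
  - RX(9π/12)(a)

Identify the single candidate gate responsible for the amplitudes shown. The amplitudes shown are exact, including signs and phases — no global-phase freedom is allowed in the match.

The unique candidate consistent with the amplitudes is RZ(10π/6)(a).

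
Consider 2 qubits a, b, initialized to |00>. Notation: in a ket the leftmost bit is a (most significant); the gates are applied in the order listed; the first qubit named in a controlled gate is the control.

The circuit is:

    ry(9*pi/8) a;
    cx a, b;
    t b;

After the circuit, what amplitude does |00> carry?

The amplitude on |00> is -sin(pi/16).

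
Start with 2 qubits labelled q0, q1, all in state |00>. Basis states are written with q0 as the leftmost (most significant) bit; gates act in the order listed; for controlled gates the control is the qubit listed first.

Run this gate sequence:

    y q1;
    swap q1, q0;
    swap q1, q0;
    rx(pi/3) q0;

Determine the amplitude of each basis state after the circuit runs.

The resulting statevector has amplitude 0 on |00>, sqrt(3)*I/2 on |01>, 0 on |10>, 1/2 on |11>.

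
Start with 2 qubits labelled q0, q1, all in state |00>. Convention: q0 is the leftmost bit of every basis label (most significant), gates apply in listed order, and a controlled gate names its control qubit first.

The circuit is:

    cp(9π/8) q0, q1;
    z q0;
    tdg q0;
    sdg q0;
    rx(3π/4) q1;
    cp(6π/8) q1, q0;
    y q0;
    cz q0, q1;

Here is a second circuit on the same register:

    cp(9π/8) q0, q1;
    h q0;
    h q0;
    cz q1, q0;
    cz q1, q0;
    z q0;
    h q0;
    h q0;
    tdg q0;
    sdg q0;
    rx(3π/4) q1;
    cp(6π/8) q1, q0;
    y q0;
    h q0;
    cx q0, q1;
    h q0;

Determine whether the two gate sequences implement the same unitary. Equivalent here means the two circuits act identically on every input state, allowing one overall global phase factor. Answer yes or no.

No, they are not equivalent — no single phase factor reconciles the two unitaries.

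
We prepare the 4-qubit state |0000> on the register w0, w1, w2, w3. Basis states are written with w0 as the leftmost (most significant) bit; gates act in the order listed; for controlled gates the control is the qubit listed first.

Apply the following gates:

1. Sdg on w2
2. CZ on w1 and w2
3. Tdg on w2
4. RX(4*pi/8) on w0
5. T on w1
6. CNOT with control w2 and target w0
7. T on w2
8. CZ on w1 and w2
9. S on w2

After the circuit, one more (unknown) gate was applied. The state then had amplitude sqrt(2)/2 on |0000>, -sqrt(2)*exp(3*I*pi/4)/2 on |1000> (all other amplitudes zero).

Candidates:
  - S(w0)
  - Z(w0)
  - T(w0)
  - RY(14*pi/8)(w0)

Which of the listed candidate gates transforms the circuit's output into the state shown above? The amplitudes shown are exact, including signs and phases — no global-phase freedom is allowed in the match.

The applied gate was T(w0).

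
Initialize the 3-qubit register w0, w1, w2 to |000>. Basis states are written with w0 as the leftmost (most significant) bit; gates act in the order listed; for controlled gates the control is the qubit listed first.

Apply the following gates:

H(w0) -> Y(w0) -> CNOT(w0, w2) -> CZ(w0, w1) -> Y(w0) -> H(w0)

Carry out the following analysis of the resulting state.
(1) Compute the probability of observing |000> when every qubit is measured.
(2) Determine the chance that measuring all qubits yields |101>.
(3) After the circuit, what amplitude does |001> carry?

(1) A full measurement returns |000> with probability 1/4.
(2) A full measurement returns |101> with probability 1/4.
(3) The amplitude on |001> is 1/2.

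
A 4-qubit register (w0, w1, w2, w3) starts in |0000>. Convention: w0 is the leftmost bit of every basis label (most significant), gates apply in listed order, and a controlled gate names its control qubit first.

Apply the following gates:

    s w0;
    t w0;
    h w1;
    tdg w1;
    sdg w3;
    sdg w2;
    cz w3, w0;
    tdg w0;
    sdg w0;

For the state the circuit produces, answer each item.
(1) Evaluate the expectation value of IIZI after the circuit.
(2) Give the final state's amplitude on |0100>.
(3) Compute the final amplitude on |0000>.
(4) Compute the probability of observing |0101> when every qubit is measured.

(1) The expectation value of IIZI is 1.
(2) |0100> carries amplitude -sqrt(2)*exp(3*I*pi/4)/2 in the final state.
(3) |0000> carries amplitude sqrt(2)/2 in the final state.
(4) Outcome |0101> occurs with probability 0.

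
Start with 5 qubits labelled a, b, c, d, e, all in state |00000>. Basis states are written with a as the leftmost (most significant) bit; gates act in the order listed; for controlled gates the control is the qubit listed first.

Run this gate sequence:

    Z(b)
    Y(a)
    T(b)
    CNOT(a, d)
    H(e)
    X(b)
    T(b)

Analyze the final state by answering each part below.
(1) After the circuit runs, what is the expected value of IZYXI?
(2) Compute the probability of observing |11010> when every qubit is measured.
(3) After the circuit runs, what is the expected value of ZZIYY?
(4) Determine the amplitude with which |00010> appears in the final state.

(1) In the final state, IZYXI has expectation 0.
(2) A full measurement returns |11010> with probability 1/2.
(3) In the final state, ZZIYY has expectation 0.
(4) The final state's coefficient on |00010> equals 0.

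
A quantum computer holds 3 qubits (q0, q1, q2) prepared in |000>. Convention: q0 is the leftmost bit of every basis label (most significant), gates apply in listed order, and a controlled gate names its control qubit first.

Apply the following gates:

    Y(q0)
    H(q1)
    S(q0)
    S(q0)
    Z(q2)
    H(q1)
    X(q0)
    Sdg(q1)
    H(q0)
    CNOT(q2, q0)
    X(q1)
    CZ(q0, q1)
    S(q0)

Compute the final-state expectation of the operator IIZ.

The observable IIZ averages to 1.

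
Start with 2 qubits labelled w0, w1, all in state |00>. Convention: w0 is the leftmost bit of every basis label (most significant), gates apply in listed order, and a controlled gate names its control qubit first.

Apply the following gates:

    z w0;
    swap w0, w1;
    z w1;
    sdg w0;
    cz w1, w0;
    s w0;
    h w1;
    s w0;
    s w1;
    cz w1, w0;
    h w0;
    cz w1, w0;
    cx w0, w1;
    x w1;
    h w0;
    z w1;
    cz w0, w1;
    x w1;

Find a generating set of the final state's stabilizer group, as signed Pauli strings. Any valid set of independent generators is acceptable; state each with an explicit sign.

The stabilizer group can be generated by -YZ, -ZY, among other valid generating sets.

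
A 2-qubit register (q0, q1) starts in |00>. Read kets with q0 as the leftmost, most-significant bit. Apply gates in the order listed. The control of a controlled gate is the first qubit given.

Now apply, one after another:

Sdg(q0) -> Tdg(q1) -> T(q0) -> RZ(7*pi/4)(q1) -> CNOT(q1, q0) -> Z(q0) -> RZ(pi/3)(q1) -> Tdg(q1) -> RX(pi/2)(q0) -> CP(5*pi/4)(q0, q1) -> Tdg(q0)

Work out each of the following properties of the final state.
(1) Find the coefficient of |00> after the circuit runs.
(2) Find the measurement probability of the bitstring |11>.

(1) The amplitude on |00> is sqrt(2)*exp(23*I*pi/24)/2.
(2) The probability of measuring |11> is 0.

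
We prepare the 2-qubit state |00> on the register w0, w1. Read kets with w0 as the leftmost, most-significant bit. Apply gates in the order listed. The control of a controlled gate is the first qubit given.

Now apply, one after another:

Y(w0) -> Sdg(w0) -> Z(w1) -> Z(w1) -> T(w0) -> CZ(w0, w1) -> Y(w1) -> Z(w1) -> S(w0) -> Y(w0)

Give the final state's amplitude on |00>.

|00> carries amplitude 0 in the final state.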